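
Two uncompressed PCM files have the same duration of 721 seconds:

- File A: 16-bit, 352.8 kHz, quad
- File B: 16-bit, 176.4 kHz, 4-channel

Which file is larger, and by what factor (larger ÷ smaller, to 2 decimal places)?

File A: 352,800 × 2 × 4 = 2,822,400 bytes/s.
File B: 176,400 × 2 × 4 = 1,411,200 bytes/s.
File A is larger; ratio = 2,034,950,400 / 1,017,475,200 = 2.00.

File A, by a factor of 2.00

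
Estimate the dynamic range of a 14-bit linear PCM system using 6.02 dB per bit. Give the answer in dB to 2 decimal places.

14 × 6.02 = 84.28 dB.

84.28 dB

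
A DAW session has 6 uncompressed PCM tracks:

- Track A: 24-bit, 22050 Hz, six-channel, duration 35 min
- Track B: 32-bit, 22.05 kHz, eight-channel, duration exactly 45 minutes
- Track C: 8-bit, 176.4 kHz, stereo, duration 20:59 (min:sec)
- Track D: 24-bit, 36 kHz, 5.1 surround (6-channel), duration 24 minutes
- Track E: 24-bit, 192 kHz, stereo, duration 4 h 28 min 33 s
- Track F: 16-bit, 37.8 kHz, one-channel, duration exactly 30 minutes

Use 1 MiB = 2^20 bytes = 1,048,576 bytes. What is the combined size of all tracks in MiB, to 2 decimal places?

Track A: 35 min = 2,100 s; 22,050 × 2,100 × 3 × 6 = 833,490,000 bytes.
Track B: exactly 45 minutes = 2,700 s; 22,050 × 2,700 × 4 × 8 = 1,905,120,000 bytes.
Track C: 20:59 (min:sec) = 1,259 s; 176,400 × 1,259 × 1 × 2 = 444,175,200 bytes.
Track D: 24 minutes = 1,440 s; 36,000 × 1,440 × 3 × 6 = 933,120,000 bytes.
Track E: 4 h 28 min 33 s = 16,113 s; 192,000 × 16,113 × 3 × 2 = 18,562,176,000 bytes.
Track F: exactly 30 minutes = 1,800 s; 37,800 × 1,800 × 2 × 1 = 136,080,000 bytes.
Total = 22,814,161,200 bytes = 21757.28 MiB.

21757.28 MiB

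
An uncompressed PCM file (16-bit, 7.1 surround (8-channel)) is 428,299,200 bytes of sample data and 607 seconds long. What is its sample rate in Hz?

Bytes = sample_rate × seconds × bytes_per_sample × channels.
sample_rate = 428,299,200 / (607 × 2 × 8) = 428,299,200 / 9,712 = 44,100 Hz.

44,100 Hz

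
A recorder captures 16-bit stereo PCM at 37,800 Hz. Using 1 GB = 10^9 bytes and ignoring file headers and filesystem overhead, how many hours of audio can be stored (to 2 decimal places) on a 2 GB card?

Uncompressed byte rate = 37,800 × 2 × 2 = 151,200 bytes/s.
Capacity = 2 × 1,000,000,000 = 2,000,000,000 bytes.
2,000,000,000 / 151,200 ≈ 13227.51 s → 3.67 hours.

3.67 hours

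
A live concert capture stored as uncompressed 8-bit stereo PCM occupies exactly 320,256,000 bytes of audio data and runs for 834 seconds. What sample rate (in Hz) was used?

Bytes = sample_rate × seconds × bytes_per_sample × channels.
sample_rate = 320,256,000 / (834 × 1 × 2) = 320,256,000 / 1,668 = 192,000 Hz.

192,000 Hz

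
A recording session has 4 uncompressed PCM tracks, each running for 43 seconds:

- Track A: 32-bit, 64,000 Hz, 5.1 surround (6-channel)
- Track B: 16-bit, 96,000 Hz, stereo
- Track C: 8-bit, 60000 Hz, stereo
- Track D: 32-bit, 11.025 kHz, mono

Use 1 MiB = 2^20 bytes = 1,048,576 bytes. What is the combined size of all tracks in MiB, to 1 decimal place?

Track A: 64,000 × 43 × 4 × 6 = 66,048,000 bytes.
Track B: 96,000 × 43 × 2 × 2 = 16,512,000 bytes.
Track C: 60,000 × 43 × 1 × 2 = 5,160,000 bytes.
Track D: 11,025 × 43 × 4 × 1 = 1,896,300 bytes.
Total = 89,616,300 bytes = 85.5 MiB.

85.5 MiB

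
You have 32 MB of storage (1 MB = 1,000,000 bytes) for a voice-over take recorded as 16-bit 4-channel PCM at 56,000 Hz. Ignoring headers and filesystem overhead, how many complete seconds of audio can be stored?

Uncompressed byte rate = 56,000 × 2 × 4 = 448,000 bytes/s.
Capacity = 32 × 1,000,000 = 32,000,000 bytes.
32,000,000 / 448,000 ≈ 71.43 s → 71 seconds.

71 seconds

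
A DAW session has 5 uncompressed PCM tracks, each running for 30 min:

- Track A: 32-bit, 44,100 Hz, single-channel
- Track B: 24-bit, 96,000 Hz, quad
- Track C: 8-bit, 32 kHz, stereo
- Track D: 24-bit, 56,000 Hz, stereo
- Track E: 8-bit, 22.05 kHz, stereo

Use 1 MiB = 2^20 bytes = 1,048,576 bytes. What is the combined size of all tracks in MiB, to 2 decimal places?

3042.70 MiB

30 min = 1,800 s.
Track A: 44,100 × 1,800 × 4 × 1 = 317,520,000 bytes.
Track B: 96,000 × 1,800 × 3 × 4 = 2,073,600,000 bytes.
Track C: 32,000 × 1,800 × 1 × 2 = 115,200,000 bytes.
Track D: 56,000 × 1,800 × 3 × 2 = 604,800,000 bytes.
Track E: 22,050 × 1,800 × 1 × 2 = 79,380,000 bytes.
Total = 3,190,500,000 bytes = 3042.70 MiB.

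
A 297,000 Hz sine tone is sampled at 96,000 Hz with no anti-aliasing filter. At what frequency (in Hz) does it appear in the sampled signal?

9,000 Hz

Nyquist = 96,000/2 = 48,000 Hz; 297,000 Hz exceeds it.
Alias = |297,000 − 3×96,000| = |297,000 − 288,000| = 9,000 Hz.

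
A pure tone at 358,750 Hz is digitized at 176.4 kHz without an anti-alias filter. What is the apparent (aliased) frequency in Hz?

Nyquist = 176,400/2 = 88,200 Hz; 358,750 Hz exceeds it.
Alias = |358,750 − 2×176,400| = |358,750 − 352,800| = 5,950 Hz.

5,950 Hz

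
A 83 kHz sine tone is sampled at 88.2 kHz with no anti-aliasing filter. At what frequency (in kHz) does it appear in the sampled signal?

5.2 kHz

Nyquist = 88,200/2 = 44,100 Hz; 83,000 Hz exceeds it.
Alias = |83,000 − 1×88,200| = |83,000 − 88,200| = 5,200 Hz = 5.2 kHz.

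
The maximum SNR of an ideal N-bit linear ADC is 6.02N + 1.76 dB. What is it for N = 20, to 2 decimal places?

6.02 × 20 + 1.76 = 122.16 dB.

122.16 dB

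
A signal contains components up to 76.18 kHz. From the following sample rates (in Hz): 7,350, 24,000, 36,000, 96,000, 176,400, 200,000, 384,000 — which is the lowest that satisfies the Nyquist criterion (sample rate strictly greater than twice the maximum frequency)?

Need sample rate > 2 × 76,180 = 152,360 Hz.
Lowest listed rate above 152,360 Hz is 176,400 Hz.

176,400 Hz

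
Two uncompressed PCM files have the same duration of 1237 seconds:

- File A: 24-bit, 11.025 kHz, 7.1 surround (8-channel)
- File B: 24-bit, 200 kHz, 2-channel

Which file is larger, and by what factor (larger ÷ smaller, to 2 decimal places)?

File A: 11,025 × 3 × 8 = 264,600 bytes/s.
File B: 200,000 × 3 × 2 = 1,200,000 bytes/s.
File B is larger; ratio = 1,484,400,000 / 327,310,200 = 4.54.

File B, by a factor of 4.54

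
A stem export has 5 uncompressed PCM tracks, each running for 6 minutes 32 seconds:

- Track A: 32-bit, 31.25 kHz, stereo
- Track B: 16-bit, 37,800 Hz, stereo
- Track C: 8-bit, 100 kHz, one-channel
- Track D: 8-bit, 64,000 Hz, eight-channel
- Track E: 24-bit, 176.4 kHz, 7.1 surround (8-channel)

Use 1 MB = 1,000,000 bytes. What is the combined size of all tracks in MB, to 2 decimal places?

2056.75 MB

6 minutes 32 seconds = 392 s.
Track A: 31,250 × 392 × 4 × 2 = 98,000,000 bytes.
Track B: 37,800 × 392 × 2 × 2 = 59,270,400 bytes.
Track C: 100,000 × 392 × 1 × 1 = 39,200,000 bytes.
Track D: 64,000 × 392 × 1 × 8 = 200,704,000 bytes.
Track E: 176,400 × 392 × 3 × 8 = 1,659,571,200 bytes.
Total = 2,056,745,600 bytes = 2056.75 MB.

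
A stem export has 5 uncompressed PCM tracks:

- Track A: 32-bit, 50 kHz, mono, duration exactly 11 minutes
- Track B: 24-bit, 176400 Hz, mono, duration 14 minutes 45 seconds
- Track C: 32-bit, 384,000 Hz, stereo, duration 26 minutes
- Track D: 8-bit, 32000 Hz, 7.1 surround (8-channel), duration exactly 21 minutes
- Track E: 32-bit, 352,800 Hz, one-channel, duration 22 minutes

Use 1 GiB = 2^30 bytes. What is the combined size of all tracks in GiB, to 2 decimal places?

7.06 GiB

Track A: exactly 11 minutes = 660 s; 50,000 × 660 × 4 × 1 = 132,000,000 bytes.
Track B: 14 minutes 45 seconds = 885 s; 176,400 × 885 × 3 × 1 = 468,342,000 bytes.
Track C: 26 minutes = 1,560 s; 384,000 × 1,560 × 4 × 2 = 4,792,320,000 bytes.
Track D: exactly 21 minutes = 1,260 s; 32,000 × 1,260 × 1 × 8 = 322,560,000 bytes.
Track E: 22 minutes = 1,320 s; 352,800 × 1,320 × 4 × 1 = 1,862,784,000 bytes.
Total = 7,578,006,000 bytes = 7.06 GiB.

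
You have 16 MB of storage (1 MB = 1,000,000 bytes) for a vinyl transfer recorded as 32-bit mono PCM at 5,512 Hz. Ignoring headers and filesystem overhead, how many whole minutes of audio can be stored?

12 minutes

Uncompressed byte rate = 5,512 × 4 × 1 = 22,048 bytes/s.
Capacity = 16 × 1,000,000 = 16,000,000 bytes.
16,000,000 / 22,048 ≈ 725.69 s → 12 minutes.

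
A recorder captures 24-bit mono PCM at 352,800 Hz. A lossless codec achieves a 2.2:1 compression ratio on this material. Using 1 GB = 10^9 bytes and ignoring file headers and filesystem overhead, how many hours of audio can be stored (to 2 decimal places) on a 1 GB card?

0.58 hours

Uncompressed byte rate = 352,800 × 3 × 1 = 1,058,400 bytes/s.
After 2.2:1 compression, effective rate ≈ 481090.91 bytes/s.
Capacity = 1 × 1,000,000,000 = 1,000,000,000 bytes.
1,000,000,000 / effective rate ≈ 2078.61 s → 0.58 hours.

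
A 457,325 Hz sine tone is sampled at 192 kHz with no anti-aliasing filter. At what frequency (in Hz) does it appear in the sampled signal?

73,325 Hz

Nyquist = 192,000/2 = 96,000 Hz; 457,325 Hz exceeds it.
Alias = |457,325 − 2×192,000| = |457,325 − 384,000| = 73,325 Hz.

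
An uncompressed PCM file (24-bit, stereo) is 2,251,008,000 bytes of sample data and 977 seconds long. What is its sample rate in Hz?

384,000 Hz

Bytes = sample_rate × seconds × bytes_per_sample × channels.
sample_rate = 2,251,008,000 / (977 × 3 × 2) = 2,251,008,000 / 5,862 = 384,000 Hz.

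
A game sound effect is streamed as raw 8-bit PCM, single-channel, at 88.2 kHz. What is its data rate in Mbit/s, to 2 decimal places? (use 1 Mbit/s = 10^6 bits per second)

0.71 Mbit/s

Bit rate = 88,200 × 8 × 1 = 705,600 bits/s.
= 0.71 Mbit/s.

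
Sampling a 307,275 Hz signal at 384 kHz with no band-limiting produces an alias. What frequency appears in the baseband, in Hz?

Nyquist = 384,000/2 = 192,000 Hz; 307,275 Hz exceeds it.
Alias = |307,275 − 1×384,000| = |307,275 − 384,000| = 76,725 Hz.

76,725 Hz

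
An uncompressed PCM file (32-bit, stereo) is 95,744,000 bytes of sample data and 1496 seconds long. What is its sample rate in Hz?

8,000 Hz

Bytes = sample_rate × seconds × bytes_per_sample × channels.
sample_rate = 95,744,000 / (1,496 × 4 × 2) = 95,744,000 / 11,968 = 8,000 Hz.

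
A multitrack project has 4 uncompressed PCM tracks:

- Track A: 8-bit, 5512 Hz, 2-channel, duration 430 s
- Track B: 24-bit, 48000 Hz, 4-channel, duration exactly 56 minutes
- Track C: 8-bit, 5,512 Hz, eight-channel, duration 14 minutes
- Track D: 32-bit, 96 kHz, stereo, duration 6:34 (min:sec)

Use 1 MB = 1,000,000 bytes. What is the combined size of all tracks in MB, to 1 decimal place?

Track A: 5,512 × 430 × 1 × 2 = 4,740,320 bytes.
Track B: exactly 56 minutes = 3,360 s; 48,000 × 3,360 × 3 × 4 = 1,935,360,000 bytes.
Track C: 14 minutes = 840 s; 5,512 × 840 × 1 × 8 = 37,040,640 bytes.
Track D: 6:34 (min:sec) = 394 s; 96,000 × 394 × 4 × 2 = 302,592,000 bytes.
Total = 2,279,732,960 bytes = 2279.7 MB.

2279.7 MB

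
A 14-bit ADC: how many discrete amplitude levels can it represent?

16,384 levels

2^14 = 16,384.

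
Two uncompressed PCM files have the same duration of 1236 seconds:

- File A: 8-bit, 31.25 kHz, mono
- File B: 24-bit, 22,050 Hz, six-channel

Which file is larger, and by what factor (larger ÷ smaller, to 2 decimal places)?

File B, by a factor of 12.70

File A: 31,250 × 1 × 1 = 31,250 bytes/s.
File B: 22,050 × 3 × 6 = 396,900 bytes/s.
File B is larger; ratio = 490,568,400 / 38,625,000 = 12.70.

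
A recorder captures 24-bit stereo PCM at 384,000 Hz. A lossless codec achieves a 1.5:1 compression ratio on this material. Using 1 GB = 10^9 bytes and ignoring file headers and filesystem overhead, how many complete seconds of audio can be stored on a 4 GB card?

2,604 seconds

Uncompressed byte rate = 384,000 × 3 × 2 = 2,304,000 bytes/s.
After 1.5:1 compression, effective rate ≈ 1536000 bytes/s.
Capacity = 4 × 1,000,000,000 = 4,000,000,000 bytes.
4,000,000,000 / effective rate ≈ 2604.17 s → 2,604 seconds.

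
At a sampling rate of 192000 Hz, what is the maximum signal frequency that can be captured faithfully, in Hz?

96,000 Hz

Nyquist frequency = sample rate / 2 = 192,000 / 2 = 96,000 Hz.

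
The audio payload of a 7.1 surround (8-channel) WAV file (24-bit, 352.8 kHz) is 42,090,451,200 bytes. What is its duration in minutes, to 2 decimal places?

82.85 minutes

Byte rate = 352,800 × 3 × 8 = 8,467,200 bytes/s.
Duration = 42,090,451,200 / 8,467,200 = 4,971 s.
4,971 s / 60 = 82.85 minutes.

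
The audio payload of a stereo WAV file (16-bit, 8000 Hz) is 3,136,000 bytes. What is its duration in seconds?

98 seconds

Byte rate = 8,000 × 2 × 2 = 32,000 bytes/s.
Duration = 3,136,000 / 32,000 = 98 s.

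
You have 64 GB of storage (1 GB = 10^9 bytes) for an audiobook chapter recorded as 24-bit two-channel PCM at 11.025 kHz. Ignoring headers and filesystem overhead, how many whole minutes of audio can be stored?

16,124 minutes

Uncompressed byte rate = 11,025 × 3 × 2 = 66,150 bytes/s.
Capacity = 64 × 1,000,000,000 = 64,000,000,000 bytes.
64,000,000,000 / 66,150 ≈ 967498.11 s → 16,124 minutes.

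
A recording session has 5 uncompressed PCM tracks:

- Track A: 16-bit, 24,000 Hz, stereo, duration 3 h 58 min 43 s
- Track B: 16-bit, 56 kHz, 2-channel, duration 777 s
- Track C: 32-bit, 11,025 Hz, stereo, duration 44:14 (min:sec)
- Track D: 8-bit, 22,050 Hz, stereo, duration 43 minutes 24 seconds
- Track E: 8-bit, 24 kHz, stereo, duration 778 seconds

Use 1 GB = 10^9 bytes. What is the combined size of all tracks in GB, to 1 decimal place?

Track A: 3 h 58 min 43 s = 14,323 s; 24,000 × 14,323 × 2 × 2 = 1,375,008,000 bytes.
Track B: 56,000 × 777 × 2 × 2 = 174,048,000 bytes.
Track C: 44:14 (min:sec) = 2,654 s; 11,025 × 2,654 × 4 × 2 = 234,082,800 bytes.
Track D: 43 minutes 24 seconds = 2,604 s; 22,050 × 2,604 × 1 × 2 = 114,836,400 bytes.
Track E: 24,000 × 778 × 1 × 2 = 37,344,000 bytes.
Total = 1,935,319,200 bytes = 1.9 GB.

1.9 GB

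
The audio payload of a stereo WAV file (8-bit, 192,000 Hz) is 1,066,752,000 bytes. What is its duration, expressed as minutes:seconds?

Byte rate = 192,000 × 1 × 2 = 384,000 bytes/s.
Duration = 1,066,752,000 / 384,000 = 2,778 s.
2,778 s = 46:18.

46:18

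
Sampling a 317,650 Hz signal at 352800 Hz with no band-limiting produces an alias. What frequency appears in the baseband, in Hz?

Nyquist = 352,800/2 = 176,400 Hz; 317,650 Hz exceeds it.
Alias = |317,650 − 1×352,800| = |317,650 − 352,800| = 35,150 Hz.

35,150 Hz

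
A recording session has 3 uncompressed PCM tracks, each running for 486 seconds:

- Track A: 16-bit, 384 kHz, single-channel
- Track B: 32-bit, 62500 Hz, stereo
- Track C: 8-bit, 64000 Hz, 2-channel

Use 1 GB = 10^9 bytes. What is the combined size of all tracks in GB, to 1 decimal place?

0.7 GB

Track A: 384,000 × 486 × 2 × 1 = 373,248,000 bytes.
Track B: 62,500 × 486 × 4 × 2 = 243,000,000 bytes.
Track C: 64,000 × 486 × 1 × 2 = 62,208,000 bytes.
Total = 678,456,000 bytes = 0.7 GB.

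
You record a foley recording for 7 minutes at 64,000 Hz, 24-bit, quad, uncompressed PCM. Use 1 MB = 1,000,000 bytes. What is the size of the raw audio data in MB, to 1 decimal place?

Duration = 7 minutes = 420 s.
Bytes = 64,000 samples/s × 420 s × 3 bytes/sample × 4 ch = 322,560,000 bytes.
322,560,000 / 1,000,000 = 322.6 MB.

322.6 MB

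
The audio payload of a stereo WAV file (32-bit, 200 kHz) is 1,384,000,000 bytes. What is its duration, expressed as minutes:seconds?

14:25

Byte rate = 200,000 × 4 × 2 = 1,600,000 bytes/s.
Duration = 1,384,000,000 / 1,600,000 = 865 s.
865 s = 14:25.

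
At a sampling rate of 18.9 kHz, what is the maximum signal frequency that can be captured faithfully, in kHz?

Nyquist frequency = sample rate / 2 = 18,900 / 2 = 9.45 kHz.

9.45 kHz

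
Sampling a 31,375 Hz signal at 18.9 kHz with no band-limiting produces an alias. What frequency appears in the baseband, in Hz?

6,425 Hz

Nyquist = 18,900/2 = 9,450 Hz; 31,375 Hz exceeds it.
Alias = |31,375 − 2×18,900| = |31,375 − 37,800| = 6,425 Hz.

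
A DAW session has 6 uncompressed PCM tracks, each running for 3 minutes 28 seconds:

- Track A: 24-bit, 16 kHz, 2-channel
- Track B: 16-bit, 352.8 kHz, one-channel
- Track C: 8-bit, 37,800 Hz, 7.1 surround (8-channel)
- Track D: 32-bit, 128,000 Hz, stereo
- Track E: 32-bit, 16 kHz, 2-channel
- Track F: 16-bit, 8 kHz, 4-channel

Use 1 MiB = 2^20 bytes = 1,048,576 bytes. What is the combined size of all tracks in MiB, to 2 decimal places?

460.21 MiB

3 minutes 28 seconds = 208 s.
Track A: 16,000 × 208 × 3 × 2 = 19,968,000 bytes.
Track B: 352,800 × 208 × 2 × 1 = 146,764,800 bytes.
Track C: 37,800 × 208 × 1 × 8 = 62,899,200 bytes.
Track D: 128,000 × 208 × 4 × 2 = 212,992,000 bytes.
Track E: 16,000 × 208 × 4 × 2 = 26,624,000 bytes.
Track F: 8,000 × 208 × 2 × 4 = 13,312,000 bytes.
Total = 482,560,000 bytes = 460.21 MiB.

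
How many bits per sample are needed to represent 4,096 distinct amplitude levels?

log2(4,096) = 12.

12 bits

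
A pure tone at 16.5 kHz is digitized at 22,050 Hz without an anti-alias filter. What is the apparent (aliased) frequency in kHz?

5.55 kHz

Nyquist = 22,050/2 = 11,025 Hz; 16,500 Hz exceeds it.
Alias = |16,500 − 1×22,050| = |16,500 − 22,050| = 5,550 Hz = 5.55 kHz.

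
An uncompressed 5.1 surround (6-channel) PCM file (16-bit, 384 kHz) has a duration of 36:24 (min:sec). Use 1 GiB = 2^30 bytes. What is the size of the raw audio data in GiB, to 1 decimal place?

Duration = 36:24 (min:sec) = 2,184 s.
Bytes = 384,000 samples/s × 2,184 s × 2 bytes/sample × 6 ch = 10,063,872,000 bytes.
10,063,872,000 / 1,073,741,824 = 9.4 GiB.

9.4 GiB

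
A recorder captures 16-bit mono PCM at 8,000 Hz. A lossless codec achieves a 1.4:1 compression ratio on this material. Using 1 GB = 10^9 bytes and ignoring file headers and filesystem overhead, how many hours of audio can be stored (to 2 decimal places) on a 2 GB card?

Uncompressed byte rate = 8,000 × 2 × 1 = 16,000 bytes/s.
After 1.4:1 compression, effective rate ≈ 11428.57 bytes/s.
Capacity = 2 × 1,000,000,000 = 2,000,000,000 bytes.
2,000,000,000 / effective rate ≈ 175000 s → 48.61 hours.

48.61 hours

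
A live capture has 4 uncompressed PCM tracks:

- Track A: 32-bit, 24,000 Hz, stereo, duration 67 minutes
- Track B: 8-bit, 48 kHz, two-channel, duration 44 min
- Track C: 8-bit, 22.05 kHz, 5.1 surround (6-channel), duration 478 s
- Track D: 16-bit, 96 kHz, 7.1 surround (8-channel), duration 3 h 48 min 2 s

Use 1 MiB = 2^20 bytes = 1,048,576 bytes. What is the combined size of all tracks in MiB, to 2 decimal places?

Track A: 67 minutes = 4,020 s; 24,000 × 4,020 × 4 × 2 = 771,840,000 bytes.
Track B: 44 min = 2,640 s; 48,000 × 2,640 × 1 × 2 = 253,440,000 bytes.
Track C: 22,050 × 478 × 1 × 6 = 63,239,400 bytes.
Track D: 3 h 48 min 2 s = 13,682 s; 96,000 × 13,682 × 2 × 8 = 21,015,552,000 bytes.
Total = 22,104,071,400 bytes = 21080.09 MiB.

21080.09 MiB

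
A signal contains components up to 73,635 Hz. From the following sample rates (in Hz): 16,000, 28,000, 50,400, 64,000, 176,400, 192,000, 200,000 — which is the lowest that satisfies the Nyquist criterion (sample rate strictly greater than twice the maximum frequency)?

176,400 Hz

Need sample rate > 2 × 73,635 = 147,270 Hz.
Lowest listed rate above 147,270 Hz is 176,400 Hz.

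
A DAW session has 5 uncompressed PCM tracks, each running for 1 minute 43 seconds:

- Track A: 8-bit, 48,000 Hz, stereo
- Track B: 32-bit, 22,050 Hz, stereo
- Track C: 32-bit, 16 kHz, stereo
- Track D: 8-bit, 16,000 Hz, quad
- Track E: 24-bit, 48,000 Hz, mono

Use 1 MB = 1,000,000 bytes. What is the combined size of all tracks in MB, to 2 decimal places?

62.67 MB

1 minute 43 seconds = 103 s.
Track A: 48,000 × 103 × 1 × 2 = 9,888,000 bytes.
Track B: 22,050 × 103 × 4 × 2 = 18,169,200 bytes.
Track C: 16,000 × 103 × 4 × 2 = 13,184,000 bytes.
Track D: 16,000 × 103 × 1 × 4 = 6,592,000 bytes.
Track E: 48,000 × 103 × 3 × 1 = 14,832,000 bytes.
Total = 62,665,200 bytes = 62.67 MB.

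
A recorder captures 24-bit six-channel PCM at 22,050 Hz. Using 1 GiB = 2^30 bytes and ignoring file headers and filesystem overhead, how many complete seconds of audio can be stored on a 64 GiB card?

Uncompressed byte rate = 22,050 × 3 × 6 = 396,900 bytes/s.
Capacity = 64 × 1,073,741,824 = 68,719,476,736 bytes.
68,719,476,736 / 396,900 ≈ 173140.53 s → 173,140 seconds.

173,140 seconds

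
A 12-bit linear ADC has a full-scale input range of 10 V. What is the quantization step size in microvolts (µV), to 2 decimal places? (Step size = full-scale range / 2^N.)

10 V / 2^12 = 10 / 4,096 V = 2441.41 µV.

2441.41 µV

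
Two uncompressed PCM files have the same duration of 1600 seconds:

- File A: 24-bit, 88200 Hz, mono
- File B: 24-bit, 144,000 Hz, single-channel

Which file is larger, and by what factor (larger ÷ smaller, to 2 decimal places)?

File A: 88,200 × 3 × 1 = 264,600 bytes/s.
File B: 144,000 × 3 × 1 = 432,000 bytes/s.
File B is larger; ratio = 691,200,000 / 423,360,000 = 1.63.

File B, by a factor of 1.63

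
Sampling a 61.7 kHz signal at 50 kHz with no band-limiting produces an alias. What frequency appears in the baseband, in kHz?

Nyquist = 50,000/2 = 25,000 Hz; 61,700 Hz exceeds it.
Alias = |61,700 − 1×50,000| = |61,700 − 50,000| = 11,700 Hz = 11.7 kHz.

11.7 kHz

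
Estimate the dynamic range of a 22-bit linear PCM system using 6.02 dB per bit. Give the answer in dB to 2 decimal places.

22 × 6.02 = 132.44 dB.

132.44 dB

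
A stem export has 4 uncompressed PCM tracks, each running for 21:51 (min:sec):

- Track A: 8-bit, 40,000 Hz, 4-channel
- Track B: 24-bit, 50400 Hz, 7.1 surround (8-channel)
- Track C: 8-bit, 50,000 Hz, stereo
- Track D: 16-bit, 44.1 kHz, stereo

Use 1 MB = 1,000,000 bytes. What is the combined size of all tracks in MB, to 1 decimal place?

21:51 (min:sec) = 1,311 s.
Track A: 40,000 × 1,311 × 1 × 4 = 209,760,000 bytes.
Track B: 50,400 × 1,311 × 3 × 8 = 1,585,785,600 bytes.
Track C: 50,000 × 1,311 × 1 × 2 = 131,100,000 bytes.
Track D: 44,100 × 1,311 × 2 × 2 = 231,260,400 bytes.
Total = 2,157,906,000 bytes = 2157.9 MB.

2157.9 MB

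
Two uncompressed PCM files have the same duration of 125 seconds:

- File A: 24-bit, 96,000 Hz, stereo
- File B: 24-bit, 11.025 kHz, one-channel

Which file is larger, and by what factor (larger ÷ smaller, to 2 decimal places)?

File A, by a factor of 17.41

File A: 96,000 × 3 × 2 = 576,000 bytes/s.
File B: 11,025 × 3 × 1 = 33,075 bytes/s.
File A is larger; ratio = 72,000,000 / 4,134,375 = 17.41.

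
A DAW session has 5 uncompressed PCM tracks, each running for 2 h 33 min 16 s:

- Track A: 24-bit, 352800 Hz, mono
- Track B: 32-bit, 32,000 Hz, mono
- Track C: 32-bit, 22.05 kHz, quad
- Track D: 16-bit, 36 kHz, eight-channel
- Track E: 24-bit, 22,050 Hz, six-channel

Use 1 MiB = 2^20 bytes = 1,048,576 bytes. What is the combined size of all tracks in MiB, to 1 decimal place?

2 h 33 min 16 s = 9,196 s.
Track A: 352,800 × 9,196 × 3 × 1 = 9,733,046,400 bytes.
Track B: 32,000 × 9,196 × 4 × 1 = 1,177,088,000 bytes.
Track C: 22,050 × 9,196 × 4 × 4 = 3,244,348,800 bytes.
Track D: 36,000 × 9,196 × 2 × 8 = 5,296,896,000 bytes.
Track E: 22,050 × 9,196 × 3 × 6 = 3,649,892,400 bytes.
Total = 23,101,271,600 bytes = 22031.1 MiB.

22031.1 MiB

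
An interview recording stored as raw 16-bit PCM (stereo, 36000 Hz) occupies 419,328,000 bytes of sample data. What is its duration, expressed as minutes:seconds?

Byte rate = 36,000 × 2 × 2 = 144,000 bytes/s.
Duration = 419,328,000 / 144,000 = 2,912 s.
2,912 s = 48:32.

48:32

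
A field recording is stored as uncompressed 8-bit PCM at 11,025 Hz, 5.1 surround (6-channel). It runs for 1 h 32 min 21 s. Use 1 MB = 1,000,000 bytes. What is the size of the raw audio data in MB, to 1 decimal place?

Duration = 1 h 32 min 21 s = 5,541 s.
Bytes = 11,025 samples/s × 5,541 s × 1 bytes/sample × 6 ch = 366,537,150 bytes.
366,537,150 / 1,000,000 = 366.5 MB.

366.5 MB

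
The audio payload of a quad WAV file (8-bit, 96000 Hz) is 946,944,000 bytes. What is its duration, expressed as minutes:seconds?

Byte rate = 96,000 × 1 × 4 = 384,000 bytes/s.
Duration = 946,944,000 / 384,000 = 2,466 s.
2,466 s = 41:06.

41:06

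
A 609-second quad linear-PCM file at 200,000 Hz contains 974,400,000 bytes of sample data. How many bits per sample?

16 bits

Bytes per sample = 974,400,000 / (200,000 × 609 × 4) = 974,400,000 / 487,200,000 = 2.
Bit depth = 2 × 8 = 16 bits.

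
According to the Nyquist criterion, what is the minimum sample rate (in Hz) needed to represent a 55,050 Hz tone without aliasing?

Minimum sample rate = 2 × 55,050 Hz = 110,100 Hz.

110,100 Hz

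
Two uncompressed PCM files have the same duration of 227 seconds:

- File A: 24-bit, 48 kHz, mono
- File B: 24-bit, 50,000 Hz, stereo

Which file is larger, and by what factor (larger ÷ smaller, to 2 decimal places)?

File A: 48,000 × 3 × 1 = 144,000 bytes/s.
File B: 50,000 × 3 × 2 = 300,000 bytes/s.
File B is larger; ratio = 68,100,000 / 32,688,000 = 2.08.

File B, by a factor of 2.08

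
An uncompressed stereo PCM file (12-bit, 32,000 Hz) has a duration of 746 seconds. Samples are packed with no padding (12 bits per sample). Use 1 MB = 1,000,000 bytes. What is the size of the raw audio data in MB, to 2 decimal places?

Bits = 32,000 × 746 × 12 × 2 = 572,928,000 bits = 71,616,000 bytes.
71,616,000 / 1,000,000 = 71.62 MB.

71.62 MB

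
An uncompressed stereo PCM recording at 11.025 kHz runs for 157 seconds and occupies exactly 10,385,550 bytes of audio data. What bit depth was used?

24 bits

Bytes per sample = 10,385,550 / (11,025 × 157 × 2) = 10,385,550 / 3,461,850 = 3.
Bit depth = 3 × 8 = 24 bits.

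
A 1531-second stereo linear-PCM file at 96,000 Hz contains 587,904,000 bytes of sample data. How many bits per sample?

Bytes per sample = 587,904,000 / (96,000 × 1,531 × 2) = 587,904,000 / 293,952,000 = 2.
Bit depth = 2 × 8 = 16 bits.

16 bits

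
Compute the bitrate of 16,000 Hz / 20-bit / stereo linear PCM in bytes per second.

Bit rate = 16,000 × 20 × 2 = 640,000 bits/s.
640,000 / 8 = 80,000 bytes/s.

80,000 bytes/s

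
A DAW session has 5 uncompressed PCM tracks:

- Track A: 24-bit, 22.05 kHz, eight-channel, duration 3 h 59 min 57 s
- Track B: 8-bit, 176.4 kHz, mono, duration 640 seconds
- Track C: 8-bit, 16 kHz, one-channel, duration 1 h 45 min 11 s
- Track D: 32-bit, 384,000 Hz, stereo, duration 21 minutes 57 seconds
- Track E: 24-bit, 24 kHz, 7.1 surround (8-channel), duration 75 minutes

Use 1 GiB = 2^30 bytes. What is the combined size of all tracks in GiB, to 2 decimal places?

13.48 GiB

Track A: 3 h 59 min 57 s = 14,397 s; 22,050 × 14,397 × 3 × 8 = 7,618,892,400 bytes.
Track B: 176,400 × 640 × 1 × 1 = 112,896,000 bytes.
Track C: 1 h 45 min 11 s = 6,311 s; 16,000 × 6,311 × 1 × 1 = 100,976,000 bytes.
Track D: 21 minutes 57 seconds = 1,317 s; 384,000 × 1,317 × 4 × 2 = 4,045,824,000 bytes.
Track E: 75 minutes = 4,500 s; 24,000 × 4,500 × 3 × 8 = 2,592,000,000 bytes.
Total = 14,470,588,400 bytes = 13.48 GiB.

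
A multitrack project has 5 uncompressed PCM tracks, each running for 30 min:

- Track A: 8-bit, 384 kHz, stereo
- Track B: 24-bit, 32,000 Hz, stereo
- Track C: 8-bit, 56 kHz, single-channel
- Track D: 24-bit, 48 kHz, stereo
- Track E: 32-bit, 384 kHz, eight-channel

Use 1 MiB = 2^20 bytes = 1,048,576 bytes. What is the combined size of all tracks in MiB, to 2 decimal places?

23332.21 MiB

30 min = 1,800 s.
Track A: 384,000 × 1,800 × 1 × 2 = 1,382,400,000 bytes.
Track B: 32,000 × 1,800 × 3 × 2 = 345,600,000 bytes.
Track C: 56,000 × 1,800 × 1 × 1 = 100,800,000 bytes.
Track D: 48,000 × 1,800 × 3 × 2 = 518,400,000 bytes.
Track E: 384,000 × 1,800 × 4 × 8 = 22,118,400,000 bytes.
Total = 24,465,600,000 bytes = 23332.21 MiB.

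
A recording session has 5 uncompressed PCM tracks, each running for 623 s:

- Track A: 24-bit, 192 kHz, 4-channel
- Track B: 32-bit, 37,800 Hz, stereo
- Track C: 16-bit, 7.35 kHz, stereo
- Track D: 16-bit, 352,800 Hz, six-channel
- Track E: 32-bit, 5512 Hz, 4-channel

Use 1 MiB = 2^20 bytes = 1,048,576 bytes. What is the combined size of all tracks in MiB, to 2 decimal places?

4133.78 MiB

Track A: 192,000 × 623 × 3 × 4 = 1,435,392,000 bytes.
Track B: 37,800 × 623 × 4 × 2 = 188,395,200 bytes.
Track C: 7,350 × 623 × 2 × 2 = 18,316,200 bytes.
Track D: 352,800 × 623 × 2 × 6 = 2,637,532,800 bytes.
Track E: 5,512 × 623 × 4 × 4 = 54,943,616 bytes.
Total = 4,334,579,816 bytes = 4133.78 MiB.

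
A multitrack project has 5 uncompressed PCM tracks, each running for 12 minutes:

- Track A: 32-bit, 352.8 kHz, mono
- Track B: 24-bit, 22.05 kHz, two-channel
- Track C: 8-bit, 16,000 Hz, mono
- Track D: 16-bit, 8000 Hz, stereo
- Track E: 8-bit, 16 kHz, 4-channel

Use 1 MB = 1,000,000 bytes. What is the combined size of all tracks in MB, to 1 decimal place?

12 minutes = 720 s.
Track A: 352,800 × 720 × 4 × 1 = 1,016,064,000 bytes.
Track B: 22,050 × 720 × 3 × 2 = 95,256,000 bytes.
Track C: 16,000 × 720 × 1 × 1 = 11,520,000 bytes.
Track D: 8,000 × 720 × 2 × 2 = 23,040,000 bytes.
Track E: 16,000 × 720 × 1 × 4 = 46,080,000 bytes.
Total = 1,191,960,000 bytes = 1192.0 MB.

1192.0 MB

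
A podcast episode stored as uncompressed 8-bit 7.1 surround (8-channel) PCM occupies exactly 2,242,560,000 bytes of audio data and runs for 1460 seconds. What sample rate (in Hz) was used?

192,000 Hz

Bytes = sample_rate × seconds × bytes_per_sample × channels.
sample_rate = 2,242,560,000 / (1,460 × 1 × 8) = 2,242,560,000 / 11,680 = 192,000 Hz.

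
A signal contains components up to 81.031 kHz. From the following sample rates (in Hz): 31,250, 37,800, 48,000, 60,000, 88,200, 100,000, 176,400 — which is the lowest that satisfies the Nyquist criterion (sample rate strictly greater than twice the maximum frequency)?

Need sample rate > 2 × 81,031 = 162,062 Hz.
Lowest listed rate above 162,062 Hz is 176,400 Hz.

176,400 Hz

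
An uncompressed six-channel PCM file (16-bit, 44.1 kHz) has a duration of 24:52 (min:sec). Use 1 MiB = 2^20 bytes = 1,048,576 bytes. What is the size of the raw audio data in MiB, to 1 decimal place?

753.0 MiB

Duration = 24:52 (min:sec) = 1,492 s.
Bytes = 44,100 samples/s × 1,492 s × 2 bytes/sample × 6 ch = 789,566,400 bytes.
789,566,400 / 1,048,576 = 753.0 MiB.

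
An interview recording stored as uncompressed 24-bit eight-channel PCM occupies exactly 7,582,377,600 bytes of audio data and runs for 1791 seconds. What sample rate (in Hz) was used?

Bytes = sample_rate × seconds × bytes_per_sample × channels.
sample_rate = 7,582,377,600 / (1,791 × 3 × 8) = 7,582,377,600 / 42,984 = 176,400 Hz.

176,400 Hz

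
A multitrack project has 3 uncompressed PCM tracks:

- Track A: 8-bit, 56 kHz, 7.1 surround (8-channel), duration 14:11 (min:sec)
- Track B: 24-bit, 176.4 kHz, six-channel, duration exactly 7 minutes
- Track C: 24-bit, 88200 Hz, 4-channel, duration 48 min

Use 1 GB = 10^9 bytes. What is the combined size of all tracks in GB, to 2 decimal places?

Track A: 14:11 (min:sec) = 851 s; 56,000 × 851 × 1 × 8 = 381,248,000 bytes.
Track B: exactly 7 minutes = 420 s; 176,400 × 420 × 3 × 6 = 1,333,584,000 bytes.
Track C: 48 min = 2,880 s; 88,200 × 2,880 × 3 × 4 = 3,048,192,000 bytes.
Total = 4,763,024,000 bytes = 4.76 GB.

4.76 GB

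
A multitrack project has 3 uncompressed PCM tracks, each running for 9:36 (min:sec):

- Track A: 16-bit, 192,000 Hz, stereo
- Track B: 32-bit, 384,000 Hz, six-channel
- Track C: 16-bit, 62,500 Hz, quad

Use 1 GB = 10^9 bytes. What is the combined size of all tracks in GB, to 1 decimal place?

6.0 GB

9:36 (min:sec) = 576 s.
Track A: 192,000 × 576 × 2 × 2 = 442,368,000 bytes.
Track B: 384,000 × 576 × 4 × 6 = 5,308,416,000 bytes.
Track C: 62,500 × 576 × 2 × 4 = 288,000,000 bytes.
Total = 6,038,784,000 bytes = 6.0 GB.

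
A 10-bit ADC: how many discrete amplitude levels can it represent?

1,024 levels

2^10 = 1,024.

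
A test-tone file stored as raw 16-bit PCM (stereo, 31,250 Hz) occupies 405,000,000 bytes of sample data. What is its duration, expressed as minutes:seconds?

54:00

Byte rate = 31,250 × 2 × 2 = 125,000 bytes/s.
Duration = 405,000,000 / 125,000 = 3,240 s.
3,240 s = 54:00.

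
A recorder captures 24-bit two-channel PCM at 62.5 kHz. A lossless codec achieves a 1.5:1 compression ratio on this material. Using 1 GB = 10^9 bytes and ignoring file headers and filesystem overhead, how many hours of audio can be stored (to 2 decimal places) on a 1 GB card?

1.11 hours

Uncompressed byte rate = 62,500 × 3 × 2 = 375,000 bytes/s.
After 1.5:1 compression, effective rate ≈ 250000 bytes/s.
Capacity = 1 × 1,000,000,000 = 1,000,000,000 bytes.
1,000,000,000 / effective rate ≈ 4000 s → 1.11 hours.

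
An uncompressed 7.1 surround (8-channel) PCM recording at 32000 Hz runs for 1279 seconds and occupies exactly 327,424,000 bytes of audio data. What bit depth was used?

Bytes per sample = 327,424,000 / (32,000 × 1,279 × 8) = 327,424,000 / 327,424,000 = 1.
Bit depth = 1 × 8 = 8 bits.

8 bits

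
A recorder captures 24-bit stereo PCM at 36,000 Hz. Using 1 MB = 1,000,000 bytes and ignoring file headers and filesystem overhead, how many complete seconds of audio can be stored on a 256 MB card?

1,185 seconds

Uncompressed byte rate = 36,000 × 3 × 2 = 216,000 bytes/s.
Capacity = 256 × 1,000,000 = 256,000,000 bytes.
256,000,000 / 216,000 ≈ 1185.19 s → 1,185 seconds.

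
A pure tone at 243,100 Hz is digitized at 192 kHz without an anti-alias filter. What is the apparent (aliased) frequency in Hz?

51,100 Hz

Nyquist = 192,000/2 = 96,000 Hz; 243,100 Hz exceeds it.
Alias = |243,100 − 1×192,000| = |243,100 − 192,000| = 51,100 Hz.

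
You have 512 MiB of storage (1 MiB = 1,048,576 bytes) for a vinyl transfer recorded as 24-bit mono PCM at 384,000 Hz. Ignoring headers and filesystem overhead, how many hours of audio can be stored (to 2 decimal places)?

0.13 hours

Uncompressed byte rate = 384,000 × 3 × 1 = 1,152,000 bytes/s.
Capacity = 512 × 1,048,576 = 536,870,912 bytes.
536,870,912 / 1,152,000 ≈ 466.03 s → 0.13 hours.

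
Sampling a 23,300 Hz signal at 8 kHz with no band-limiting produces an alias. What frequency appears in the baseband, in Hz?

Nyquist = 8,000/2 = 4,000 Hz; 23,300 Hz exceeds it.
Alias = |23,300 − 3×8,000| = |23,300 − 24,000| = 700 Hz.

700 Hz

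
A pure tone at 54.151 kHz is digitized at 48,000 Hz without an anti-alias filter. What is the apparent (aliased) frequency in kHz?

Nyquist = 48,000/2 = 24,000 Hz; 54,151 Hz exceeds it.
Alias = |54,151 − 1×48,000| = |54,151 − 48,000| = 6,151 Hz = 6.151 kHz.

6.151 kHz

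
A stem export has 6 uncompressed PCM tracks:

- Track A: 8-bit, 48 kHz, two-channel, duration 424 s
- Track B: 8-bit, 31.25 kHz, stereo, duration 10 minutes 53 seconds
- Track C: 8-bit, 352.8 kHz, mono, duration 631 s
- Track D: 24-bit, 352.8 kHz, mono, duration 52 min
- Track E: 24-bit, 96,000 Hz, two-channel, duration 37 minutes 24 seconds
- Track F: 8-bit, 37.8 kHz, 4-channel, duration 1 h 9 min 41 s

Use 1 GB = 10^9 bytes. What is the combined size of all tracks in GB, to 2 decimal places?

5.53 GB

Track A: 48,000 × 424 × 1 × 2 = 40,704,000 bytes.
Track B: 10 minutes 53 seconds = 653 s; 31,250 × 653 × 1 × 2 = 40,812,500 bytes.
Track C: 352,800 × 631 × 1 × 1 = 222,616,800 bytes.
Track D: 52 min = 3,120 s; 352,800 × 3,120 × 3 × 1 = 3,302,208,000 bytes.
Track E: 37 minutes 24 seconds = 2,244 s; 96,000 × 2,244 × 3 × 2 = 1,292,544,000 bytes.
Track F: 1 h 9 min 41 s = 4,181 s; 37,800 × 4,181 × 1 × 4 = 632,167,200 bytes.
Total = 5,531,052,500 bytes = 5.53 GB.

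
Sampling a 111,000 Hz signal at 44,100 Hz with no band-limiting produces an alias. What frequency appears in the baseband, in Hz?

Nyquist = 44,100/2 = 22,050 Hz; 111,000 Hz exceeds it.
Alias = |111,000 − 3×44,100| = |111,000 − 132,300| = 21,300 Hz.

21,300 Hz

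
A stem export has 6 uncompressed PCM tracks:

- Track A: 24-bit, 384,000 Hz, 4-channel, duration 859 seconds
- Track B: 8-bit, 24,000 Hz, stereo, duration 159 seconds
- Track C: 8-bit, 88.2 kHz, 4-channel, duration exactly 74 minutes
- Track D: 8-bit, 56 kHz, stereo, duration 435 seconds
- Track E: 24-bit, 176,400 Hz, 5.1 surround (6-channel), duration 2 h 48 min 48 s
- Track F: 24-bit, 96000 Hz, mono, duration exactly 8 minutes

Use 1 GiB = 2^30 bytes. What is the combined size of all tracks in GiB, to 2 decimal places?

Track A: 384,000 × 859 × 3 × 4 = 3,958,272,000 bytes.
Track B: 24,000 × 159 × 1 × 2 = 7,632,000 bytes.
Track C: exactly 74 minutes = 4,440 s; 88,200 × 4,440 × 1 × 4 = 1,566,432,000 bytes.
Track D: 56,000 × 435 × 1 × 2 = 48,720,000 bytes.
Track E: 2 h 48 min 48 s = 10,128 s; 176,400 × 10,128 × 3 × 6 = 32,158,425,600 bytes.
Track F: exactly 8 minutes = 480 s; 96,000 × 480 × 3 × 1 = 138,240,000 bytes.
Total = 37,877,721,600 bytes = 35.28 GiB.

35.28 GiB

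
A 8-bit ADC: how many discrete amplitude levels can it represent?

256 levels

2^8 = 256.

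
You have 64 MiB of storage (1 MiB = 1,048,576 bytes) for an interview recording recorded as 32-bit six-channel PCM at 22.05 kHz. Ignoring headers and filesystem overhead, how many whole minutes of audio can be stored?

Uncompressed byte rate = 22,050 × 4 × 6 = 529,200 bytes/s.
Capacity = 64 × 1,048,576 = 67,108,864 bytes.
67,108,864 / 529,200 ≈ 126.81 s → 2 minutes.

2 minutes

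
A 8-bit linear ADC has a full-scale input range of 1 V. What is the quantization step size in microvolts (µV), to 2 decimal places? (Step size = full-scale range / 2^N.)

3906.25 µV

1 V / 2^8 = 1 / 256 V = 3906.25 µV.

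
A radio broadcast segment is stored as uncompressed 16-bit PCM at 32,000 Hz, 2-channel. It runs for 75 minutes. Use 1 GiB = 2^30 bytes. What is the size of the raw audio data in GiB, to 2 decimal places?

Duration = 75 minutes = 4,500 s.
Bytes = 32,000 samples/s × 4,500 s × 2 bytes/sample × 2 ch = 576,000,000 bytes.
576,000,000 / 1,073,741,824 = 0.54 GiB.

0.54 GiB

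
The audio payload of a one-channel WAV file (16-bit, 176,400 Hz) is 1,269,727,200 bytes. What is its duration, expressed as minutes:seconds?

59:59

Byte rate = 176,400 × 2 × 1 = 352,800 bytes/s.
Duration = 1,269,727,200 / 352,800 = 3,599 s.
3,599 s = 59:59.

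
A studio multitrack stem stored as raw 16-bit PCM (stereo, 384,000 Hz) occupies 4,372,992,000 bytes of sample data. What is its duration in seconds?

Byte rate = 384,000 × 2 × 2 = 1,536,000 bytes/s.
Duration = 4,372,992,000 / 1,536,000 = 2,847 s.

2,847 seconds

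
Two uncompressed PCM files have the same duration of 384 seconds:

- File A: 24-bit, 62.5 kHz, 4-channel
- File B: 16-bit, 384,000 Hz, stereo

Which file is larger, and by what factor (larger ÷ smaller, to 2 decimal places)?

File B, by a factor of 2.05

File A: 62,500 × 3 × 4 = 750,000 bytes/s.
File B: 384,000 × 2 × 2 = 1,536,000 bytes/s.
File B is larger; ratio = 589,824,000 / 288,000,000 = 2.05.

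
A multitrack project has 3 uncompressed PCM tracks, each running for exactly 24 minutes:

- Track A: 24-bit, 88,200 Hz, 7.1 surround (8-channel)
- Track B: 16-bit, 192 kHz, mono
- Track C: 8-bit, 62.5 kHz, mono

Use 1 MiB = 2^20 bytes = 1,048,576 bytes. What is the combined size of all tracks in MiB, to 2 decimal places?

exactly 24 minutes = 1,440 s.
Track A: 88,200 × 1,440 × 3 × 8 = 3,048,192,000 bytes.
Track B: 192,000 × 1,440 × 2 × 1 = 552,960,000 bytes.
Track C: 62,500 × 1,440 × 1 × 1 = 90,000,000 bytes.
Total = 3,691,152,000 bytes = 3520.16 MiB.

3520.16 MiB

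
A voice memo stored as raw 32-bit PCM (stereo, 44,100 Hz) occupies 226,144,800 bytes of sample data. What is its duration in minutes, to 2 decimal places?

10.68 minutes

Byte rate = 44,100 × 4 × 2 = 352,800 bytes/s.
Duration = 226,144,800 / 352,800 = 641 s.
641 s / 60 = 10.68 minutes.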